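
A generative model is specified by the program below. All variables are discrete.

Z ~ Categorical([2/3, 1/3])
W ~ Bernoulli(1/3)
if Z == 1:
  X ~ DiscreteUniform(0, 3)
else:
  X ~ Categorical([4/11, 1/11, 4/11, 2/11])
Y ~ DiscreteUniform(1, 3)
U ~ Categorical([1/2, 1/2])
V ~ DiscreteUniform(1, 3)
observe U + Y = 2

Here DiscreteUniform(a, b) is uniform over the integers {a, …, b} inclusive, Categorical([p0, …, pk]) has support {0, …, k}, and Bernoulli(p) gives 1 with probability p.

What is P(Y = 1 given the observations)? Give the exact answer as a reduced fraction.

P(Y = 1 | obs) = 1/2

Enumerate traces; 96 have nonzero weight after conditioning:
  (Z=0, W=0, X=0, Y=1, U=1, V=1) weight 8/891
  (Z=0, W=0, X=0, Y=1, U=1, V=2) weight 8/891
  (Z=0, W=0, X=0, Y=1, U=1, V=3) weight 8/891
  (Z=0, W=0, X=0, Y=2, U=0, V=1) weight 8/891
  (Z=0, W=0, X=0, Y=2, U=0, V=2) weight 8/891
  (Z=0, W=0, X=0, Y=2, U=0, V=3) weight 8/891
  (Z=0, W=0, X=1, Y=1, U=1, V=1) weight 2/891
  (Z=0, W=0, X=1, Y=1, U=1, V=2) weight 2/891
  … 88 more
Group by Y:
  weight(Y=1) = 1/6
  weight(Y=2) = 1/6
Total weight = 1/6 + 1/6 = 1/3
P(Y=1 | obs) = 1/6 / 1/3 = 1/2
P(Y=2 | obs) = 1/6 / 1/3 = 1/2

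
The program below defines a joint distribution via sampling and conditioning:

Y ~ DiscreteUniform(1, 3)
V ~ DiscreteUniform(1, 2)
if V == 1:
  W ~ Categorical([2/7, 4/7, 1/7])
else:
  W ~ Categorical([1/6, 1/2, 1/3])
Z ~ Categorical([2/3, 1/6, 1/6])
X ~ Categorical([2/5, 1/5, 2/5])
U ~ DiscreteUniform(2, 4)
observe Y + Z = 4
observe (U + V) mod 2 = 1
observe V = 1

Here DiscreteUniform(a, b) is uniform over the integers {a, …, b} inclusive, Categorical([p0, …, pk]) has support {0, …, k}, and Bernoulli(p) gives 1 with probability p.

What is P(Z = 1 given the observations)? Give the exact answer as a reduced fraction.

P(Z = 1 | obs) = 1/2

Enumerate traces; 36 have nonzero weight after conditioning:
  (Y=2, V=1, W=0, Z=2, X=0, U=2) weight 1/945
  (Y=2, V=1, W=0, Z=2, X=0, U=4) weight 1/945
  (Y=2, V=1, W=0, Z=2, X=1, U=2) weight 1/1890
  (Y=2, V=1, W=0, Z=2, X=1, U=4) weight 1/1890
  (Y=2, V=1, W=0, Z=2, X=2, U=2) weight 1/945
  (Y=2, V=1, W=0, Z=2, X=2, U=4) weight 1/945
  (Y=2, V=1, W=1, Z=2, X=0, U=2) weight 2/945
  (Y=2, V=1, W=1, Z=2, X=0, U=4) weight 2/945
  (Y=3, V=1, W=0, Z=1, X=0, U=2) weight 1/945
  … 27 more
Group by Z:
  weight(Z=1) = 1/54
  weight(Z=2) = 1/54
Total weight = 1/54 + 1/54 = 1/27
P(Z=1 | obs) = 1/54 / 1/27 = 1/2
P(Z=2 | obs) = 1/54 / 1/27 = 1/2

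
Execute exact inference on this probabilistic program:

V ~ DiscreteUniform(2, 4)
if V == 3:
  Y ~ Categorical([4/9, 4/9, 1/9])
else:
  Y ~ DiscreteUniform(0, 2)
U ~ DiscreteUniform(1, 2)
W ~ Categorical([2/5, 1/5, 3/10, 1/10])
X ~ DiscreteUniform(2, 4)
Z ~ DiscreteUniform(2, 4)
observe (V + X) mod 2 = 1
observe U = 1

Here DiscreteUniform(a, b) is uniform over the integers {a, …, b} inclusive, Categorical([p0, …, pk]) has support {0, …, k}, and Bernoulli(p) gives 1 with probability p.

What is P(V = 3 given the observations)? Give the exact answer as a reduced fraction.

P(V = 3 | obs) = 1/2

Enumerate traces; 144 have nonzero weight after conditioning:
  (V=2, Y=0, U=1, W=0, X=3, Z=2) weight 1/405
  (V=2, Y=0, U=1, W=0, X=3, Z=3) weight 1/405
  (V=2, Y=0, U=1, W=0, X=3, Z=4) weight 1/405
  (V=2, Y=0, U=1, W=1, X=3, Z=2) weight 1/810
  (V=2, Y=0, U=1, W=1, X=3, Z=3) weight 1/810
  (V=2, Y=0, U=1, W=1, X=3, Z=4) weight 1/810
  (V=2, Y=0, U=1, W=2, X=3, Z=2) weight 1/540
  (V=2, Y=0, U=1, W=2, X=3, Z=3) weight 1/540
  (V=3, Y=0, U=1, W=0, X=2, Z=2) weight 4/1215
  (V=4, Y=0, U=1, W=0, X=3, Z=2) weight 1/405
  … 134 more
Group by V:
  weight(V=2) = 1/18
  weight(V=3) = 1/9
  weight(V=4) = 1/18
Total weight = 1/18 + 1/9 + 1/18 = 2/9
P(V=2 | obs) = 1/18 / 2/9 = 1/4
P(V=3 | obs) = 1/9 / 2/9 = 1/2
P(V=4 | obs) = 1/18 / 2/9 = 1/4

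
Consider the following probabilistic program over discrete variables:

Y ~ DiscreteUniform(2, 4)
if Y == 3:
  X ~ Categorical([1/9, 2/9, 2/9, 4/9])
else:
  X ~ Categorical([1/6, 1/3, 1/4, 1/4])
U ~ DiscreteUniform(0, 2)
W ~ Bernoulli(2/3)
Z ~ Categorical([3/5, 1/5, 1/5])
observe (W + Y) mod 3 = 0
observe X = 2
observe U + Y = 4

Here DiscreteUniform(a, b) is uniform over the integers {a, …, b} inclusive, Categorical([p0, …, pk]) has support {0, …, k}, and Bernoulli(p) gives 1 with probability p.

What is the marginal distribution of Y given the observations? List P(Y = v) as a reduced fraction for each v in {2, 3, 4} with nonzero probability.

P(Y=2) = 9/13, P(Y=3) = 4/13

Enumerate traces; 6 have nonzero weight after conditioning:
  (Y=2, X=2, U=2, W=1, Z=0) weight 1/90
  (Y=2, X=2, U=2, W=1, Z=1) weight 1/270
  (Y=2, X=2, U=2, W=1, Z=2) weight 1/270
  (Y=3, X=2, U=1, W=0, Z=0) weight 2/405
  (Y=3, X=2, U=1, W=0, Z=1) weight 2/1215
  (Y=3, X=2, U=1, W=0, Z=2) weight 2/1215
Group by Y:
  weight(Y=2) = 1/54
  weight(Y=3) = 2/243
Total weight = 1/54 + 2/243 = 13/486
P(Y=2 | obs) = 1/54 / 13/486 = 9/13
P(Y=3 | obs) = 2/243 / 13/486 = 4/13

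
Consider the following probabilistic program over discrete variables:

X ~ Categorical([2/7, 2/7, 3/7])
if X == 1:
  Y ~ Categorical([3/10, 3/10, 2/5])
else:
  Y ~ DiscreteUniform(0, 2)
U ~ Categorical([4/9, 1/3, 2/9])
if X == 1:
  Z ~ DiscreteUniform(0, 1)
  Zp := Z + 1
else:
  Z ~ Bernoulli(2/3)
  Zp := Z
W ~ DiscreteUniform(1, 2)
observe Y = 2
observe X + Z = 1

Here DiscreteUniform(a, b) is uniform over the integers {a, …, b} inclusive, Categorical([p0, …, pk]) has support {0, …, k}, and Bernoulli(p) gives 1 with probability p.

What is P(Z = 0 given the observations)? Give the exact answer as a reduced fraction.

Enumerate traces; 12 have nonzero weight after conditioning:
  (X=0, Y=2, U=0, Z=1, W=1) weight 8/567
  (X=0, Y=2, U=0, Z=1, W=2) weight 8/567
  (X=0, Y=2, U=1, Z=1, W=1) weight 2/189
  (X=0, Y=2, U=1, Z=1, W=2) weight 2/189
  (X=0, Y=2, U=2, Z=1, W=1) weight 4/567
  (X=0, Y=2, U=2, Z=1, W=2) weight 4/567
  (X=1, Y=2, U=0, Z=0, W=1) weight 4/315
  (X=1, Y=2, U=0, Z=0, W=2) weight 4/315
  … 4 more
Group by Z:
  weight(Z=0) = 2/35
  weight(Z=1) = 4/63
Total weight = 2/35 + 4/63 = 38/315
P(Z=0 | obs) = 2/35 / 38/315 = 9/19
P(Z=1 | obs) = 4/63 / 38/315 = 10/19

P(Z = 0 | obs) = 9/19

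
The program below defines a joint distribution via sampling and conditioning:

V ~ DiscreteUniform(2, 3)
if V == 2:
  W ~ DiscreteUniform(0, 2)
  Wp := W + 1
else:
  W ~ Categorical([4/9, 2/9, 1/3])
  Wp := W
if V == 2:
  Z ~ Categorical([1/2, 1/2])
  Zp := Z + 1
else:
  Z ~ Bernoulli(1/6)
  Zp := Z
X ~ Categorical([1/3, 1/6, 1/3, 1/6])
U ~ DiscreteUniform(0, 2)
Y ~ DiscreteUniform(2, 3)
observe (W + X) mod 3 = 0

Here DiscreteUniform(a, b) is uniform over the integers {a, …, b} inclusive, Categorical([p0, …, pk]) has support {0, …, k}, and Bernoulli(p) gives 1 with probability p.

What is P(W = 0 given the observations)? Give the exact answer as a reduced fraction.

P(W = 0 | obs) = 21/37

Enumerate traces; 96 have nonzero weight after conditioning:
  (V=2, W=0, Z=0, X=0, U=0, Y=2) weight 1/216
  (V=2, W=0, Z=0, X=0, U=0, Y=3) weight 1/216
  (V=2, W=0, Z=0, X=0, U=1, Y=2) weight 1/216
  (V=2, W=0, Z=0, X=0, U=1, Y=3) weight 1/216
  (V=2, W=0, Z=0, X=0, U=2, Y=2) weight 1/216
  (V=2, W=0, Z=0, X=0, U=2, Y=3) weight 1/216
  (V=2, W=0, Z=0, X=3, U=0, Y=2) weight 1/432
  (V=2, W=0, Z=0, X=3, U=0, Y=3) weight 1/432
  (V=2, W=1, Z=0, X=2, U=0, Y=2) weight 1/216
  (V=2, W=2, Z=0, X=1, U=0, Y=2) weight 1/432
  … 86 more
Group by W:
  weight(W=0) = 7/36
  weight(W=1) = 5/54
  weight(W=2) = 1/18
Total weight = 7/36 + 5/54 + 1/18 = 37/108
P(W=0 | obs) = 7/36 / 37/108 = 21/37
P(W=1 | obs) = 5/54 / 37/108 = 10/37
P(W=2 | obs) = 1/18 / 37/108 = 6/37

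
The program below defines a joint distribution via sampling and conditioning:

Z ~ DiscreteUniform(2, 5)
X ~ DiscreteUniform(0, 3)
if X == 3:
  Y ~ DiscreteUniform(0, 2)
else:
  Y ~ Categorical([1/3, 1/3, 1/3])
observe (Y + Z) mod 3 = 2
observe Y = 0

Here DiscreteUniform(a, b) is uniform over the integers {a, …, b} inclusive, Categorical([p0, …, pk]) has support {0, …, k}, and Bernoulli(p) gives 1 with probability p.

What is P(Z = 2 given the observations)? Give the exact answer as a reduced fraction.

Enumerate traces; 8 have nonzero weight after conditioning:
  (Z=2, X=0, Y=0) weight 1/48
  (Z=2, X=1, Y=0) weight 1/48
  (Z=2, X=2, Y=0) weight 1/48
  (Z=2, X=3, Y=0) weight 1/48
  (Z=5, X=0, Y=0) weight 1/48
  (Z=5, X=1, Y=0) weight 1/48
  (Z=5, X=2, Y=0) weight 1/48
  (Z=5, X=3, Y=0) weight 1/48
Group by Z:
  weight(Z=2) = 1/12
  weight(Z=5) = 1/12
Total weight = 1/12 + 1/12 = 1/6
P(Z=2 | obs) = 1/12 / 1/6 = 1/2
P(Z=5 | obs) = 1/12 / 1/6 = 1/2

P(Z = 2 | obs) = 1/2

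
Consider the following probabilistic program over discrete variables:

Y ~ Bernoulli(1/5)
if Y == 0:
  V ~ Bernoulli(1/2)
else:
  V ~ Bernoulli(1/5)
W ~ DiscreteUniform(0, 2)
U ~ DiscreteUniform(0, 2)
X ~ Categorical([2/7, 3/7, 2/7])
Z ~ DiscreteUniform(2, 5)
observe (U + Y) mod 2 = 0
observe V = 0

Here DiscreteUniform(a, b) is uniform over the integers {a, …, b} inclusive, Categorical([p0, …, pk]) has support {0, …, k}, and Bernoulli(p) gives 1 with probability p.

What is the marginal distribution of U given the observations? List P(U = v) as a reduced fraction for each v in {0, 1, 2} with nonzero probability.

Enumerate traces; 108 have nonzero weight after conditioning:
  (Y=0, V=0, W=0, U=0, X=0, Z=2) weight 1/315
  (Y=0, V=0, W=0, U=0, X=0, Z=3) weight 1/315
  (Y=0, V=0, W=0, U=0, X=0, Z=4) weight 1/315
  (Y=0, V=0, W=0, U=0, X=0, Z=5) weight 1/315
  (Y=0, V=0, W=0, U=0, X=1, Z=2) weight 1/210
  (Y=0, V=0, W=0, U=0, X=1, Z=3) weight 1/210
  (Y=0, V=0, W=0, U=0, X=1, Z=4) weight 1/210
  (Y=0, V=0, W=0, U=0, X=1, Z=5) weight 1/210
  (Y=0, V=0, W=0, U=2, X=0, Z=2) weight 1/315
  (Y=1, V=0, W=0, U=1, X=0, Z=2) weight 2/1575
  … 98 more
Group by U:
  weight(U=0) = 2/15
  weight(U=1) = 4/75
  weight(U=2) = 2/15
Total weight = 2/15 + 4/75 + 2/15 = 8/25
P(U=0 | obs) = 2/15 / 8/25 = 5/12
P(U=1 | obs) = 4/75 / 8/25 = 1/6
P(U=2 | obs) = 2/15 / 8/25 = 5/12

P(U=0) = 5/12, P(U=1) = 1/6, P(U=2) = 5/12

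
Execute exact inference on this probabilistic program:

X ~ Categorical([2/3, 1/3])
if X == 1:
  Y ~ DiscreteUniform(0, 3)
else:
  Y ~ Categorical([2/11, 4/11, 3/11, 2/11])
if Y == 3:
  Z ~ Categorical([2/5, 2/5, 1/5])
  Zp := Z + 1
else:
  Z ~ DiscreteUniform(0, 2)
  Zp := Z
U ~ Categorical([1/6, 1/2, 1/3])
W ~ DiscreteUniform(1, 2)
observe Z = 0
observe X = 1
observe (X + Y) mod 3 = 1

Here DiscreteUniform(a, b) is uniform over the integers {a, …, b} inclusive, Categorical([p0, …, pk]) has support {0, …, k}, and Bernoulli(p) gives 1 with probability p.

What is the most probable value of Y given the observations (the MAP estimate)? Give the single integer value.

Enumerate traces; 12 have nonzero weight after conditioning:
  (X=1, Y=0, Z=0, U=0, W=1) weight 1/432
  (X=1, Y=0, Z=0, U=0, W=2) weight 1/432
  (X=1, Y=0, Z=0, U=1, W=1) weight 1/144
  (X=1, Y=0, Z=0, U=1, W=2) weight 1/144
  (X=1, Y=0, Z=0, U=2, W=1) weight 1/216
  (X=1, Y=0, Z=0, U=2, W=2) weight 1/216
  (X=1, Y=3, Z=0, U=0, W=1) weight 1/360
  (X=1, Y=3, Z=0, U=0, W=2) weight 1/360
  … 4 more
Group by Y:
  weight(Y=0) = 1/36
  weight(Y=3) = 1/30
Total weight = 1/36 + 1/30 = 11/180
P(Y=0 | obs) = 1/36 / 11/180 = 5/11
P(Y=3 | obs) = 1/30 / 11/180 = 6/11
argmax = 3

argmax_v P(Y = v | obs) = 3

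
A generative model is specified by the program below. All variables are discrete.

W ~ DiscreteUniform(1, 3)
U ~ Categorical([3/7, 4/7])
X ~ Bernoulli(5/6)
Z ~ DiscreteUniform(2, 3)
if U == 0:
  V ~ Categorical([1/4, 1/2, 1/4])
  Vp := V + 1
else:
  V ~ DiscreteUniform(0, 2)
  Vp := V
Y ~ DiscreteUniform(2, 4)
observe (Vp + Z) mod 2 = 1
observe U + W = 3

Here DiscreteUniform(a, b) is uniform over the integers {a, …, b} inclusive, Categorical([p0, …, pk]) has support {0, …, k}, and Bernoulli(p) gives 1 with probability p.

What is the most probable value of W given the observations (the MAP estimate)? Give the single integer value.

Enumerate traces; 36 have nonzero weight after conditioning:
  (W=2, U=1, X=0, Z=2, V=1, Y=2) weight 1/567
  (W=2, U=1, X=0, Z=2, V=1, Y=3) weight 1/567
  (W=2, U=1, X=0, Z=2, V=1, Y=4) weight 1/567
  (W=2, U=1, X=0, Z=3, V=0, Y=2) weight 1/567
  (W=2, U=1, X=0, Z=3, V=0, Y=3) weight 1/567
  (W=2, U=1, X=0, Z=3, V=0, Y=4) weight 1/567
  (W=2, U=1, X=0, Z=3, V=2, Y=2) weight 1/567
  (W=2, U=1, X=0, Z=3, V=2, Y=3) weight 1/567
  (W=3, U=0, X=0, Z=2, V=0, Y=2) weight 1/1008
  … 27 more
Group by W:
  weight(W=2) = 2/21
  weight(W=3) = 1/14
Total weight = 2/21 + 1/14 = 1/6
P(W=2 | obs) = 2/21 / 1/6 = 4/7
P(W=3 | obs) = 1/14 / 1/6 = 3/7
argmax = 2

argmax_v P(W = v | obs) = 2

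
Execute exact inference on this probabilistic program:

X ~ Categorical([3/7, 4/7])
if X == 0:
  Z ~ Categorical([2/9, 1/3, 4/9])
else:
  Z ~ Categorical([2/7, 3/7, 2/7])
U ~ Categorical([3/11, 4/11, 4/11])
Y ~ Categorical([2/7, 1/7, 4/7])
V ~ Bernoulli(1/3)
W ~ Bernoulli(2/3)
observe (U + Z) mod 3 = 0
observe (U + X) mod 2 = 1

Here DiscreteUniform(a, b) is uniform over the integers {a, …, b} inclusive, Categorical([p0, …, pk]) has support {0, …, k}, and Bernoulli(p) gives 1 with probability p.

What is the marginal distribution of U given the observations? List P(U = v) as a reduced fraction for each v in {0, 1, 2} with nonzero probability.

Enumerate traces; 36 have nonzero weight after conditioning:
  (X=0, Z=2, U=1, Y=0, V=0, W=0) weight 64/14553
  (X=0, Z=2, U=1, Y=0, V=0, W=1) weight 128/14553
  (X=0, Z=2, U=1, Y=0, V=1, W=0) weight 32/14553
  (X=0, Z=2, U=1, Y=0, V=1, W=1) weight 64/14553
  (X=0, Z=2, U=1, Y=1, V=0, W=0) weight 32/14553
  (X=0, Z=2, U=1, Y=1, V=0, W=1) weight 64/14553
  (X=0, Z=2, U=1, Y=1, V=1, W=0) weight 16/14553
  (X=0, Z=2, U=1, Y=1, V=1, W=1) weight 32/14553
  (X=1, Z=0, U=0, Y=0, V=0, W=0) weight 32/11319
  (X=1, Z=1, U=2, Y=0, V=0, W=0) weight 64/11319
  … 26 more
Group by U:
  weight(U=0) = 24/539
  weight(U=1) = 16/231
  weight(U=2) = 48/539
Total weight = 24/539 + 16/231 + 48/539 = 328/1617
P(U=0 | obs) = 24/539 / 328/1617 = 9/41
P(U=1 | obs) = 16/231 / 328/1617 = 14/41
P(U=2 | obs) = 48/539 / 328/1617 = 18/41

P(U=0) = 9/41, P(U=1) = 14/41, P(U=2) = 18/41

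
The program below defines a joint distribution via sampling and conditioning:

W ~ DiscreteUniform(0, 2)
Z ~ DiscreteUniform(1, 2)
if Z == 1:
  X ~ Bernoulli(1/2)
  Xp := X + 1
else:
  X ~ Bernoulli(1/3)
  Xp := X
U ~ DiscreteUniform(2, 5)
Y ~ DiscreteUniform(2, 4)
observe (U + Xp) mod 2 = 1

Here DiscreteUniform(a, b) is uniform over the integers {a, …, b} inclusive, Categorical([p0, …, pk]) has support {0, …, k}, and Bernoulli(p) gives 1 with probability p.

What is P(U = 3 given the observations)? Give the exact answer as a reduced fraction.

Enumerate traces; 72 have nonzero weight after conditioning:
  (W=0, Z=1, X=0, U=2, Y=2) weight 1/144
  (W=0, Z=1, X=0, U=2, Y=3) weight 1/144
  (W=0, Z=1, X=0, U=2, Y=4) weight 1/144
  (W=0, Z=1, X=0, U=4, Y=2) weight 1/144
  (W=0, Z=1, X=0, U=4, Y=3) weight 1/144
  (W=0, Z=1, X=0, U=4, Y=4) weight 1/144
  (W=0, Z=1, X=1, U=3, Y=2) weight 1/144
  (W=0, Z=1, X=1, U=3, Y=3) weight 1/144
  (W=0, Z=1, X=1, U=5, Y=2) weight 1/144
  … 63 more
Group by U:
  weight(U=2) = 5/48
  weight(U=3) = 7/48
  weight(U=4) = 5/48
  weight(U=5) = 7/48
Total weight = 5/48 + 7/48 + 5/48 + 7/48 = 1/2
P(U=2 | obs) = 5/48 / 1/2 = 5/24
P(U=3 | obs) = 7/48 / 1/2 = 7/24
P(U=4 | obs) = 5/48 / 1/2 = 5/24
P(U=5 | obs) = 7/48 / 1/2 = 7/24

P(U = 3 | obs) = 7/24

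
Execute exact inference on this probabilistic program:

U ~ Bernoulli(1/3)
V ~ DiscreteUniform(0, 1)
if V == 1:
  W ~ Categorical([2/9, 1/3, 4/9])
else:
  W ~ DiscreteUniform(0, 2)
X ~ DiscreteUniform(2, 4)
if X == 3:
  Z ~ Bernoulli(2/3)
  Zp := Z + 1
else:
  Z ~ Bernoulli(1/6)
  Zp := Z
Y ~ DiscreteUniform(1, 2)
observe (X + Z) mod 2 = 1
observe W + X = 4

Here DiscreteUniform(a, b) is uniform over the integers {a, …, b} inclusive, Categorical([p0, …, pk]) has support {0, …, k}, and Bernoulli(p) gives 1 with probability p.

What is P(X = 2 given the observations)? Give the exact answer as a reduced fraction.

P(X = 2 | obs) = 7/24

Enumerate traces; 24 have nonzero weight after conditioning:
  (U=0, V=0, W=0, X=4, Z=1, Y=1) weight 1/324
  (U=0, V=0, W=0, X=4, Z=1, Y=2) weight 1/324
  (U=0, V=0, W=1, X=3, Z=0, Y=1) weight 1/162
  (U=0, V=0, W=1, X=3, Z=0, Y=2) weight 1/162
  (U=0, V=0, W=2, X=2, Z=1, Y=1) weight 1/324
  (U=0, V=0, W=2, X=2, Z=1, Y=2) weight 1/324
  (U=0, V=1, W=0, X=4, Z=1, Y=1) weight 1/486
  (U=0, V=1, W=0, X=4, Z=1, Y=2) weight 1/486
  … 16 more
Group by X:
  weight(X=2) = 7/324
  weight(X=3) = 1/27
  weight(X=4) = 5/324
Total weight = 7/324 + 1/27 + 5/324 = 2/27
P(X=2 | obs) = 7/324 / 2/27 = 7/24
P(X=3 | obs) = 1/27 / 2/27 = 1/2
P(X=4 | obs) = 5/324 / 2/27 = 5/24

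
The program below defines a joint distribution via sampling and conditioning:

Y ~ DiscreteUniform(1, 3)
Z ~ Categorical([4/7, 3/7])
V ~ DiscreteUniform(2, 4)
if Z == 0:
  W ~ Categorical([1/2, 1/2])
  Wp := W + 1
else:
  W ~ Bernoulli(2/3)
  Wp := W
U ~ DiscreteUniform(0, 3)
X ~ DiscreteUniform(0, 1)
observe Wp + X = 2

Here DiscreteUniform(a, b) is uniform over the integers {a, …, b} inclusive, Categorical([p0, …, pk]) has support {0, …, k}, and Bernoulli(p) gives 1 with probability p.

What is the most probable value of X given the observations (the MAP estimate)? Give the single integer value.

argmax_v P(X = v | obs) = 1

Enumerate traces; 108 have nonzero weight after conditioning:
  (Y=1, Z=0, V=2, W=0, U=0, X=1) weight 1/252
  (Y=1, Z=0, V=2, W=0, U=1, X=1) weight 1/252
  (Y=1, Z=0, V=2, W=0, U=2, X=1) weight 1/252
  (Y=1, Z=0, V=2, W=0, U=3, X=1) weight 1/252
  (Y=1, Z=0, V=2, W=1, U=0, X=0) weight 1/252
  (Y=1, Z=0, V=2, W=1, U=1, X=0) weight 1/252
  (Y=1, Z=0, V=2, W=1, U=2, X=0) weight 1/252
  (Y=1, Z=0, V=2, W=1, U=3, X=0) weight 1/252
  … 100 more
Group by X:
  weight(X=0) = 1/7
  weight(X=1) = 2/7
Total weight = 1/7 + 2/7 = 3/7
P(X=0 | obs) = 1/7 / 3/7 = 1/3
P(X=1 | obs) = 2/7 / 3/7 = 2/3
argmax = 1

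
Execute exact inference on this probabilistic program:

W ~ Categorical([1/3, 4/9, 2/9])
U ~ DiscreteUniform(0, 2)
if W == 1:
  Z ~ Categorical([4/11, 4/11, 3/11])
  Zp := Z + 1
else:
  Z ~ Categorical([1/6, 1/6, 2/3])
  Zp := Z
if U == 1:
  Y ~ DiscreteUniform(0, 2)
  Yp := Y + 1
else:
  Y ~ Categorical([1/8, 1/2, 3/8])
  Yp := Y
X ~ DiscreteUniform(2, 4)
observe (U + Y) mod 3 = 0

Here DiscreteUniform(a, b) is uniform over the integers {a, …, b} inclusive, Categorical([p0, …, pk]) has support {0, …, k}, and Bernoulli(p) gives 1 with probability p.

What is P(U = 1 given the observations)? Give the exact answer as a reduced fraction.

Enumerate traces; 81 have nonzero weight after conditioning:
  (W=0, U=0, Z=0, Y=0, X=2) weight 1/1296
  (W=0, U=0, Z=0, Y=0, X=3) weight 1/1296
  (W=0, U=0, Z=0, Y=0, X=4) weight 1/1296
  (W=0, U=0, Z=1, Y=0, X=2) weight 1/1296
  (W=0, U=0, Z=1, Y=0, X=3) weight 1/1296
  (W=0, U=0, Z=1, Y=0, X=4) weight 1/1296
  (W=0, U=0, Z=2, Y=0, X=2) weight 1/324
  (W=0, U=0, Z=2, Y=0, X=3) weight 1/324
  (W=0, U=1, Z=0, Y=2, X=2) weight 1/486
  (W=0, U=2, Z=0, Y=1, X=2) weight 1/324
  … 71 more
Group by U:
  weight(U=0) = 1/24
  weight(U=1) = 1/9
  weight(U=2) = 1/6
Total weight = 1/24 + 1/9 + 1/6 = 23/72
P(U=0 | obs) = 1/24 / 23/72 = 3/23
P(U=1 | obs) = 1/9 / 23/72 = 8/23
P(U=2 | obs) = 1/6 / 23/72 = 12/23

P(U = 1 | obs) = 8/23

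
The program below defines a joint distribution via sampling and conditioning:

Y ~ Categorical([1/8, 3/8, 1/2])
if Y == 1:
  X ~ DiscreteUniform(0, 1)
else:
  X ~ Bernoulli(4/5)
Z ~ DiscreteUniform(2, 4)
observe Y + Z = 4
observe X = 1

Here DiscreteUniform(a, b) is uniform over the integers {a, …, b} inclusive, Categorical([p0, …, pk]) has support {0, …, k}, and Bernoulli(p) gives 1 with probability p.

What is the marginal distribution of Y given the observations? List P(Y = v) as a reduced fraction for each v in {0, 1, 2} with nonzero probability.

P(Y=0) = 8/55, P(Y=1) = 3/11, P(Y=2) = 32/55

Enumerate traces; 3 have nonzero weight after conditioning:
  (Y=0, X=1, Z=4) weight 1/30
  (Y=1, X=1, Z=3) weight 1/16
  (Y=2, X=1, Z=2) weight 2/15
Group by Y:
  weight(Y=0) = 1/30
  weight(Y=1) = 1/16
  weight(Y=2) = 2/15
Total weight = 1/30 + 1/16 + 2/15 = 11/48
P(Y=0 | obs) = 1/30 / 11/48 = 8/55
P(Y=1 | obs) = 1/16 / 11/48 = 3/11
P(Y=2 | obs) = 2/15 / 11/48 = 32/55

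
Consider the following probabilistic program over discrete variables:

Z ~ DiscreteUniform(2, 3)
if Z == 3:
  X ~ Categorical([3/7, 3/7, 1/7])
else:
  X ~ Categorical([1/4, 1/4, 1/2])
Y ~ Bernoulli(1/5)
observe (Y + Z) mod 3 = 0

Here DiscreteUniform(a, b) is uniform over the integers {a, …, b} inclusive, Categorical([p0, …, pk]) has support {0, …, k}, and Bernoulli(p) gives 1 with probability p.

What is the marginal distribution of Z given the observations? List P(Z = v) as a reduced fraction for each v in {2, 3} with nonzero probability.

Enumerate traces; 6 have nonzero weight after conditioning:
  (Z=2, X=0, Y=1) weight 1/40
  (Z=2, X=1, Y=1) weight 1/40
  (Z=2, X=2, Y=1) weight 1/20
  (Z=3, X=0, Y=0) weight 6/35
  (Z=3, X=1, Y=0) weight 6/35
  (Z=3, X=2, Y=0) weight 2/35
Group by Z:
  weight(Z=2) = 1/10
  weight(Z=3) = 2/5
Total weight = 1/10 + 2/5 = 1/2
P(Z=2 | obs) = 1/10 / 1/2 = 1/5
P(Z=3 | obs) = 2/5 / 1/2 = 4/5

P(Z=2) = 1/5, P(Z=3) = 4/5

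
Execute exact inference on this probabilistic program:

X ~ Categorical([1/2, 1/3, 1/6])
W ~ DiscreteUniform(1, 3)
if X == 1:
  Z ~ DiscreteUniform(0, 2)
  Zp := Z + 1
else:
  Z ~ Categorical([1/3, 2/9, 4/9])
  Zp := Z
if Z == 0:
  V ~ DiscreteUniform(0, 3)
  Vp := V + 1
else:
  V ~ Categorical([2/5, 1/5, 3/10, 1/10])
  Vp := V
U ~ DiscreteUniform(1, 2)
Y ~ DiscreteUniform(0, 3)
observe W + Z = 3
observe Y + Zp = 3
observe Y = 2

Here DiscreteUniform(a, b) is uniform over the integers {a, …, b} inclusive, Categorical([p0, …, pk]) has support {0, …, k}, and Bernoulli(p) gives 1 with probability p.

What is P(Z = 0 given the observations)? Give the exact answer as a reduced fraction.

P(Z = 0 | obs) = 3/7

Enumerate traces; 24 have nonzero weight after conditioning:
  (X=0, W=2, Z=1, V=0, U=1, Y=2) weight 1/540
  (X=0, W=2, Z=1, V=0, U=2, Y=2) weight 1/540
  (X=0, W=2, Z=1, V=1, U=1, Y=2) weight 1/1080
  (X=0, W=2, Z=1, V=1, U=2, Y=2) weight 1/1080
  (X=0, W=2, Z=1, V=2, U=1, Y=2) weight 1/720
  (X=0, W=2, Z=1, V=2, U=2, Y=2) weight 1/720
  (X=0, W=2, Z=1, V=3, U=1, Y=2) weight 1/2160
  (X=0, W=2, Z=1, V=3, U=2, Y=2) weight 1/2160
  (X=1, W=3, Z=0, V=0, U=1, Y=2) weight 1/864
  … 15 more
Group by Z:
  weight(Z=0) = 1/108
  weight(Z=1) = 1/81
Total weight = 1/108 + 1/81 = 7/324
P(Z=0 | obs) = 1/108 / 7/324 = 3/7
P(Z=1 | obs) = 1/81 / 7/324 = 4/7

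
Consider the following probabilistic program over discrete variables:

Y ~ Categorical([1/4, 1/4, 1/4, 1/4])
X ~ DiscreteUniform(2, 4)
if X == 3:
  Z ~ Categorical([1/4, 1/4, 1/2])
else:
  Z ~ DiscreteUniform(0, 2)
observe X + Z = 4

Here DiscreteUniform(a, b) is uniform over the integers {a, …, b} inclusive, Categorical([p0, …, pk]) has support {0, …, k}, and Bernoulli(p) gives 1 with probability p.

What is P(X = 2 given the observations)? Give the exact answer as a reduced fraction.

Enumerate traces; 12 have nonzero weight after conditioning:
  (Y=0, X=2, Z=2) weight 1/36
  (Y=0, X=3, Z=1) weight 1/48
  (Y=0, X=4, Z=0) weight 1/36
  (Y=1, X=2, Z=2) weight 1/36
  (Y=1, X=3, Z=1) weight 1/48
  (Y=1, X=4, Z=0) weight 1/36
  (Y=2, X=2, Z=2) weight 1/36
  (Y=2, X=3, Z=1) weight 1/48
  … 4 more
Group by X:
  weight(X=2) = 1/9
  weight(X=3) = 1/12
  weight(X=4) = 1/9
Total weight = 1/9 + 1/12 + 1/9 = 11/36
P(X=2 | obs) = 1/9 / 11/36 = 4/11
P(X=3 | obs) = 1/12 / 11/36 = 3/11
P(X=4 | obs) = 1/9 / 11/36 = 4/11

P(X = 2 | obs) = 4/11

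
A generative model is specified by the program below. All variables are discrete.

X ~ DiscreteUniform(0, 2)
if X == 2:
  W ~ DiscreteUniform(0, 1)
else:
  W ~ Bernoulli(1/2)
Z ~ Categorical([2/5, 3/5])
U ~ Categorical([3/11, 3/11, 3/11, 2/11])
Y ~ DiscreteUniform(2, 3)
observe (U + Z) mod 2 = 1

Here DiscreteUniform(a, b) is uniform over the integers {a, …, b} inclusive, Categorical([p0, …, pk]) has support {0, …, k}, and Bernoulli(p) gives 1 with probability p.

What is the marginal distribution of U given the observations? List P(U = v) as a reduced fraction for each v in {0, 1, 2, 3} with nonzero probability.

Enumerate traces; 48 have nonzero weight after conditioning:
  (X=0, W=0, Z=0, U=1, Y=2) weight 1/110
  (X=0, W=0, Z=0, U=1, Y=3) weight 1/110
  (X=0, W=0, Z=0, U=3, Y=2) weight 1/165
  (X=0, W=0, Z=0, U=3, Y=3) weight 1/165
  (X=0, W=0, Z=1, U=0, Y=2) weight 3/220
  (X=0, W=0, Z=1, U=0, Y=3) weight 3/220
  (X=0, W=0, Z=1, U=2, Y=2) weight 3/220
  (X=0, W=0, Z=1, U=2, Y=3) weight 3/220
  … 40 more
Group by U:
  weight(U=0) = 9/55
  weight(U=1) = 6/55
  weight(U=2) = 9/55
  weight(U=3) = 4/55
Total weight = 9/55 + 6/55 + 9/55 + 4/55 = 28/55
P(U=0 | obs) = 9/55 / 28/55 = 9/28
P(U=1 | obs) = 6/55 / 28/55 = 3/14
P(U=2 | obs) = 9/55 / 28/55 = 9/28
P(U=3 | obs) = 4/55 / 28/55 = 1/7

P(U=0) = 9/28, P(U=1) = 3/14, P(U=2) = 9/28, P(U=3) = 1/7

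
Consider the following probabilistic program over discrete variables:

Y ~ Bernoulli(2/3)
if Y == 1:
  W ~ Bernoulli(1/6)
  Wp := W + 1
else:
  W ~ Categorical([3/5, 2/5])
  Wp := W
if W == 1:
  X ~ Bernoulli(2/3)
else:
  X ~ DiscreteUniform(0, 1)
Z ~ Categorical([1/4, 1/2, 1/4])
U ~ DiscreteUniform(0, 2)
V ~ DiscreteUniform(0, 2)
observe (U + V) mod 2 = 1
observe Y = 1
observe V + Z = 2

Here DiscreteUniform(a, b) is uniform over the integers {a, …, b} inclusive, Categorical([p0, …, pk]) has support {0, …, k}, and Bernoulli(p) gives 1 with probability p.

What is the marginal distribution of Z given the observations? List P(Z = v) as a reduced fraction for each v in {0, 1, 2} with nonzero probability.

P(Z=0) = 1/6, P(Z=1) = 2/3, P(Z=2) = 1/6

Enumerate traces; 16 have nonzero weight after conditioning:
  (Y=1, W=0, X=0, Z=0, U=1, V=2) weight 5/648
  (Y=1, W=0, X=0, Z=1, U=0, V=1) weight 5/324
  (Y=1, W=0, X=0, Z=1, U=2, V=1) weight 5/324
  (Y=1, W=0, X=0, Z=2, U=1, V=0) weight 5/648
  (Y=1, W=0, X=1, Z=0, U=1, V=2) weight 5/648
  (Y=1, W=0, X=1, Z=1, U=0, V=1) weight 5/324
  (Y=1, W=0, X=1, Z=1, U=2, V=1) weight 5/324
  (Y=1, W=0, X=1, Z=2, U=1, V=0) weight 5/648
  … 8 more
Group by Z:
  weight(Z=0) = 1/54
  weight(Z=1) = 2/27
  weight(Z=2) = 1/54
Total weight = 1/54 + 2/27 + 1/54 = 1/9
P(Z=0 | obs) = 1/54 / 1/9 = 1/6
P(Z=1 | obs) = 2/27 / 1/9 = 2/3
P(Z=2 | obs) = 1/54 / 1/9 = 1/6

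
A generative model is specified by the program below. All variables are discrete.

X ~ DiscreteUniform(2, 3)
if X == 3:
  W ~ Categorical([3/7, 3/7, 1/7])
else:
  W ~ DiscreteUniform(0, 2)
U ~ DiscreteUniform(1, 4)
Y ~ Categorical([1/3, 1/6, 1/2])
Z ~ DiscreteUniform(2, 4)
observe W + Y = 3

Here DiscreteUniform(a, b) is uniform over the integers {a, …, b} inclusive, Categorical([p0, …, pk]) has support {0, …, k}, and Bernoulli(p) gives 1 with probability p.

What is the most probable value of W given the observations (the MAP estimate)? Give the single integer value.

Enumerate traces; 48 have nonzero weight after conditioning:
  (X=2, W=1, U=1, Y=2, Z=2) weight 1/144
  (X=2, W=1, U=1, Y=2, Z=3) weight 1/144
  (X=2, W=1, U=1, Y=2, Z=4) weight 1/144
  (X=2, W=1, U=2, Y=2, Z=2) weight 1/144
  (X=2, W=1, U=2, Y=2, Z=3) weight 1/144
  (X=2, W=1, U=2, Y=2, Z=4) weight 1/144
  (X=2, W=1, U=3, Y=2, Z=2) weight 1/144
  (X=2, W=1, U=3, Y=2, Z=3) weight 1/144
  (X=2, W=2, U=1, Y=1, Z=2) weight 1/432
  … 39 more
Group by W:
  weight(W=1) = 4/21
  weight(W=2) = 5/126
Total weight = 4/21 + 5/126 = 29/126
P(W=1 | obs) = 4/21 / 29/126 = 24/29
P(W=2 | obs) = 5/126 / 29/126 = 5/29
argmax = 1

argmax_v P(W = v | obs) = 1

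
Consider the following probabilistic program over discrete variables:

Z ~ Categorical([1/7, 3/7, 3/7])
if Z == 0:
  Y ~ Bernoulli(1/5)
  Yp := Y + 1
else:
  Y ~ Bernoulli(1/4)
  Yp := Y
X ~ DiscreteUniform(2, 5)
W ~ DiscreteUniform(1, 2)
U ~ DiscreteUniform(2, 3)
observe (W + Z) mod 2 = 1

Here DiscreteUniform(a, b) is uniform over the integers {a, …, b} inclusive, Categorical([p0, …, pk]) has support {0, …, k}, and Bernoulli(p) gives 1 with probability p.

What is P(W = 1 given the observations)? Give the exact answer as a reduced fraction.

P(W = 1 | obs) = 4/7

Enumerate traces; 48 have nonzero weight after conditioning:
  (Z=0, Y=0, X=2, W=1, U=2) weight 1/140
  (Z=0, Y=0, X=2, W=1, U=3) weight 1/140
  (Z=0, Y=0, X=3, W=1, U=2) weight 1/140
  (Z=0, Y=0, X=3, W=1, U=3) weight 1/140
  (Z=0, Y=0, X=4, W=1, U=2) weight 1/140
  (Z=0, Y=0, X=4, W=1, U=3) weight 1/140
  (Z=0, Y=0, X=5, W=1, U=2) weight 1/140
  (Z=0, Y=0, X=5, W=1, U=3) weight 1/140
  (Z=1, Y=0, X=2, W=2, U=2) weight 9/448
  … 39 more
Group by W:
  weight(W=1) = 2/7
  weight(W=2) = 3/14
Total weight = 2/7 + 3/14 = 1/2
P(W=1 | obs) = 2/7 / 1/2 = 4/7
P(W=2 | obs) = 3/14 / 1/2 = 3/7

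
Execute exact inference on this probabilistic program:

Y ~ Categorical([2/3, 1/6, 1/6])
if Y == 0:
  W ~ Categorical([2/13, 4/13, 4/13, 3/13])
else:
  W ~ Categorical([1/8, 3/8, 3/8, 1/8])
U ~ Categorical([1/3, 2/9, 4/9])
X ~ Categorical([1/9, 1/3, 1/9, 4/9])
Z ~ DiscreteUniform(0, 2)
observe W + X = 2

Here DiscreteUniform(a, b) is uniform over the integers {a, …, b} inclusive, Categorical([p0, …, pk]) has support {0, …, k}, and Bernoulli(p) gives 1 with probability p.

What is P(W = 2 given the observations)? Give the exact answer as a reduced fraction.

Enumerate traces; 81 have nonzero weight after conditioning:
  (Y=0, W=0, U=0, X=2, Z=0) weight 4/3159
  (Y=0, W=0, U=0, X=2, Z=1) weight 4/3159
  (Y=0, W=0, U=0, X=2, Z=2) weight 4/3159
  (Y=0, W=0, U=1, X=2, Z=0) weight 8/9477
  (Y=0, W=0, U=1, X=2, Z=1) weight 8/9477
  (Y=0, W=0, U=1, X=2, Z=2) weight 8/9477
  (Y=0, W=0, U=2, X=2, Z=0) weight 16/9477
  (Y=0, W=0, U=2, X=2, Z=1) weight 16/9477
  (Y=0, W=1, U=0, X=1, Z=0) weight 8/1053
  (Y=0, W=2, U=0, X=0, Z=0) weight 8/3159
  … 71 more
Group by W:
  weight(W=0) = 5/312
  weight(W=1) = 103/936
  weight(W=2) = 103/2808
Total weight = 5/312 + 103/936 + 103/2808 = 457/2808
P(W=0 | obs) = 5/312 / 457/2808 = 45/457
P(W=1 | obs) = 103/936 / 457/2808 = 309/457
P(W=2 | obs) = 103/2808 / 457/2808 = 103/457

P(W = 2 | obs) = 103/457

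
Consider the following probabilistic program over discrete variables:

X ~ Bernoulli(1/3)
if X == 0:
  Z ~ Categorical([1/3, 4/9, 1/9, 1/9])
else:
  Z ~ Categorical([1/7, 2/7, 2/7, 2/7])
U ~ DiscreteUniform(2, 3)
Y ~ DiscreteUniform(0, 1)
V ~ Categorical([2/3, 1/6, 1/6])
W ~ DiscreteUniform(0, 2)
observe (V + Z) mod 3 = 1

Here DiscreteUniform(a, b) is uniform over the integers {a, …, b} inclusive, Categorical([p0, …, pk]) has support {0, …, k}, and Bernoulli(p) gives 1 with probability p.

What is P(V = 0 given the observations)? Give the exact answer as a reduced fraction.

Enumerate traces; 96 have nonzero weight after conditioning:
  (X=0, Z=0, U=2, Y=0, V=1, W=0) weight 1/324
  (X=0, Z=0, U=2, Y=0, V=1, W=1) weight 1/324
  (X=0, Z=0, U=2, Y=0, V=1, W=2) weight 1/324
  (X=0, Z=0, U=2, Y=1, V=1, W=0) weight 1/324
  (X=0, Z=0, U=2, Y=1, V=1, W=1) weight 1/324
  (X=0, Z=0, U=2, Y=1, V=1, W=2) weight 1/324
  (X=0, Z=0, U=3, Y=0, V=1, W=0) weight 1/324
  (X=0, Z=0, U=3, Y=0, V=1, W=1) weight 1/324
  (X=0, Z=1, U=2, Y=0, V=0, W=0) weight 4/243
  (X=0, Z=2, U=2, Y=0, V=2, W=0) weight 1/972
  … 86 more
Group by V:
  weight(V=0) = 148/567
  weight(V=1) = 83/1134
  weight(V=2) = 16/567
Total weight = 148/567 + 83/1134 + 16/567 = 137/378
P(V=0 | obs) = 148/567 / 137/378 = 296/411
P(V=1 | obs) = 83/1134 / 137/378 = 83/411
P(V=2 | obs) = 16/567 / 137/378 = 32/411

P(V = 0 | obs) = 296/411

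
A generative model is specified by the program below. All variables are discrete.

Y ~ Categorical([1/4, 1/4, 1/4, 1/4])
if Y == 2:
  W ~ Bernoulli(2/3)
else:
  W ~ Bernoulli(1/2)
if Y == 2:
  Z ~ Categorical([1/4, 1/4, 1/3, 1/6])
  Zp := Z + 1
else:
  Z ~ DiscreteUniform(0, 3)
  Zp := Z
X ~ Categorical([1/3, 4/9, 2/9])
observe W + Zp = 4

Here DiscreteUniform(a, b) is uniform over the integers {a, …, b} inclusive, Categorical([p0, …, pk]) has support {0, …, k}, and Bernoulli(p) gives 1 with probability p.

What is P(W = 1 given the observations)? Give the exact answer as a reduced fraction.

P(W = 1 | obs) = 43/47

Enumerate traces; 15 have nonzero weight after conditioning:
  (Y=0, W=1, Z=3, X=0) weight 1/96
  (Y=0, W=1, Z=3, X=1) weight 1/72
  (Y=0, W=1, Z=3, X=2) weight 1/144
  (Y=1, W=1, Z=3, X=0) weight 1/96
  (Y=1, W=1, Z=3, X=1) weight 1/72
  (Y=1, W=1, Z=3, X=2) weight 1/144
  (Y=2, W=0, Z=3, X=0) weight 1/216
  (Y=2, W=0, Z=3, X=1) weight 1/162
  … 7 more
Group by W:
  weight(W=0) = 1/72
  weight(W=1) = 43/288
Total weight = 1/72 + 43/288 = 47/288
P(W=0 | obs) = 1/72 / 47/288 = 4/47
P(W=1 | obs) = 43/288 / 47/288 = 43/47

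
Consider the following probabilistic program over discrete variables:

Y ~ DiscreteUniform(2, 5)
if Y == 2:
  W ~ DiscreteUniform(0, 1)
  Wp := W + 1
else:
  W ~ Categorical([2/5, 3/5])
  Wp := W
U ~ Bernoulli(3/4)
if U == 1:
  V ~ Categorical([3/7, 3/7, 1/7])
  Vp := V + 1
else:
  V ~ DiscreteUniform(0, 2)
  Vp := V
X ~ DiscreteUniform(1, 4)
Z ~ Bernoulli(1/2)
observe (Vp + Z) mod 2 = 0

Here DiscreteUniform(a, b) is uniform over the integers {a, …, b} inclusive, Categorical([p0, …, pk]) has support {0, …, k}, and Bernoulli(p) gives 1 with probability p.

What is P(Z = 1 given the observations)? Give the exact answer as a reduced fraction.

P(Z = 1 | obs) = 43/84

Enumerate traces; 192 have nonzero weight after conditioning:
  (Y=2, W=0, U=0, V=0, X=1, Z=0) weight 1/768
  (Y=2, W=0, U=0, V=0, X=2, Z=0) weight 1/768
  (Y=2, W=0, U=0, V=0, X=3, Z=0) weight 1/768
  (Y=2, W=0, U=0, V=0, X=4, Z=0) weight 1/768
  (Y=2, W=0, U=0, V=1, X=1, Z=1) weight 1/768
  (Y=2, W=0, U=0, V=1, X=2, Z=1) weight 1/768
  (Y=2, W=0, U=0, V=1, X=3, Z=1) weight 1/768
  (Y=2, W=0, U=0, V=1, X=4, Z=1) weight 1/768
  … 184 more
Group by Z:
  weight(Z=0) = 41/168
  weight(Z=1) = 43/168
Total weight = 41/168 + 43/168 = 1/2
P(Z=0 | obs) = 41/168 / 1/2 = 41/84
P(Z=1 | obs) = 43/168 / 1/2 = 43/84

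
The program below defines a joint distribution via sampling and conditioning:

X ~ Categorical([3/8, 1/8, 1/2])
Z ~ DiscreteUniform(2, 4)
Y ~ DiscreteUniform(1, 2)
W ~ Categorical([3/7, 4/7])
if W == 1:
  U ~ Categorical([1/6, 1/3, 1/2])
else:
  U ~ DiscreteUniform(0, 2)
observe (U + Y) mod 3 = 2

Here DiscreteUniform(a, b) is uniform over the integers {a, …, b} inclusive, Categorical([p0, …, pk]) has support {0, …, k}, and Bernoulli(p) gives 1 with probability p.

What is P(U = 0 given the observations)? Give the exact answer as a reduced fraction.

Enumerate traces; 36 have nonzero weight after conditioning:
  (X=0, Z=2, Y=1, W=0, U=1) weight 1/112
  (X=0, Z=2, Y=1, W=1, U=1) weight 1/84
  (X=0, Z=2, Y=2, W=0, U=0) weight 1/112
  (X=0, Z=2, Y=2, W=1, U=0) weight 1/168
  (X=0, Z=3, Y=1, W=0, U=1) weight 1/112
  (X=0, Z=3, Y=1, W=1, U=1) weight 1/84
  (X=0, Z=3, Y=2, W=0, U=0) weight 1/112
  (X=0, Z=3, Y=2, W=1, U=0) weight 1/168
  … 28 more
Group by U:
  weight(U=0) = 5/42
  weight(U=1) = 1/6
Total weight = 5/42 + 1/6 = 2/7
P(U=0 | obs) = 5/42 / 2/7 = 5/12
P(U=1 | obs) = 1/6 / 2/7 = 7/12

P(U = 0 | obs) = 5/12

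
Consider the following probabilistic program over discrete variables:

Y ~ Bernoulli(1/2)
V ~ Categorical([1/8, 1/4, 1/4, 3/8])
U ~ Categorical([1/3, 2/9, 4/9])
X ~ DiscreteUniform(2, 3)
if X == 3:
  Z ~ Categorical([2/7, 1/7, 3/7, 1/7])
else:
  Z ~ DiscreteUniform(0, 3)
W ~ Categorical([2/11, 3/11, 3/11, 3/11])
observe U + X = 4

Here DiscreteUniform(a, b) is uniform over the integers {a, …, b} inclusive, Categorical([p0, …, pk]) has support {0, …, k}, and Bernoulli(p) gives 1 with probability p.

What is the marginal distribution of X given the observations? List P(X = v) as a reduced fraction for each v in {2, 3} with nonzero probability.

P(X=2) = 2/3, P(X=3) = 1/3

Enumerate traces; 256 have nonzero weight after conditioning:
  (Y=0, V=0, U=1, X=3, Z=0, W=0) weight 1/2772
  (Y=0, V=0, U=1, X=3, Z=0, W=1) weight 1/1848
  (Y=0, V=0, U=1, X=3, Z=0, W=2) weight 1/1848
  (Y=0, V=0, U=1, X=3, Z=0, W=3) weight 1/1848
  (Y=0, V=0, U=1, X=3, Z=1, W=0) weight 1/5544
  (Y=0, V=0, U=1, X=3, Z=1, W=1) weight 1/3696
  (Y=0, V=0, U=1, X=3, Z=1, W=2) weight 1/3696
  (Y=0, V=0, U=1, X=3, Z=1, W=3) weight 1/3696
  (Y=0, V=0, U=2, X=2, Z=0, W=0) weight 1/1584
  … 247 more
Group by X:
  weight(X=2) = 2/9
  weight(X=3) = 1/9
Total weight = 2/9 + 1/9 = 1/3
P(X=2 | obs) = 2/9 / 1/3 = 2/3
P(X=3 | obs) = 1/9 / 1/3 = 1/3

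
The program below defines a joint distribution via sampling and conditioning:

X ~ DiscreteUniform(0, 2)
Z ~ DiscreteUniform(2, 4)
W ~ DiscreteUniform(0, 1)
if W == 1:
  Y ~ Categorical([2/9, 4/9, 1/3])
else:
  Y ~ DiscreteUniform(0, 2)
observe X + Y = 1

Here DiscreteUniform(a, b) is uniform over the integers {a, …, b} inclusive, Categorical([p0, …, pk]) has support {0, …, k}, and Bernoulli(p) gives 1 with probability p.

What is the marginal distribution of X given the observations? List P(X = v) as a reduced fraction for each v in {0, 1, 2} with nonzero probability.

P(X=0) = 7/12, P(X=1) = 5/12

Enumerate traces; 12 have nonzero weight after conditioning:
  (X=0, Z=2, W=0, Y=1) weight 1/54
  (X=0, Z=2, W=1, Y=1) weight 2/81
  (X=0, Z=3, W=0, Y=1) weight 1/54
  (X=0, Z=3, W=1, Y=1) weight 2/81
  (X=0, Z=4, W=0, Y=1) weight 1/54
  (X=0, Z=4, W=1, Y=1) weight 2/81
  (X=1, Z=2, W=0, Y=0) weight 1/54
  (X=1, Z=2, W=1, Y=0) weight 1/81
  … 4 more
Group by X:
  weight(X=0) = 7/54
  weight(X=1) = 5/54
Total weight = 7/54 + 5/54 = 2/9
P(X=0 | obs) = 7/54 / 2/9 = 7/12
P(X=1 | obs) = 5/54 / 2/9 = 5/12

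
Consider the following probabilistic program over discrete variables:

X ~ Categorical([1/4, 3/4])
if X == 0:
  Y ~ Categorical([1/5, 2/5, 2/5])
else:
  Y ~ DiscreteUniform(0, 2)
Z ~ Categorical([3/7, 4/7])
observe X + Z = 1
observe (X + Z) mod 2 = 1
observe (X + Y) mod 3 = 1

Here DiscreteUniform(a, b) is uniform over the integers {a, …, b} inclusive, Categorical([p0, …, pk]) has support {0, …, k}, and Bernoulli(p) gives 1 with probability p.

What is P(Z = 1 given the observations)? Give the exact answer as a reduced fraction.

Enumerate traces; 2 have nonzero weight after conditioning:
  (X=0, Y=1, Z=1) weight 2/35
  (X=1, Y=0, Z=0) weight 3/28
Group by Z:
  weight(Z=0) = 3/28
  weight(Z=1) = 2/35
Total weight = 3/28 + 2/35 = 23/140
P(Z=0 | obs) = 3/28 / 23/140 = 15/23
P(Z=1 | obs) = 2/35 / 23/140 = 8/23

P(Z = 1 | obs) = 8/23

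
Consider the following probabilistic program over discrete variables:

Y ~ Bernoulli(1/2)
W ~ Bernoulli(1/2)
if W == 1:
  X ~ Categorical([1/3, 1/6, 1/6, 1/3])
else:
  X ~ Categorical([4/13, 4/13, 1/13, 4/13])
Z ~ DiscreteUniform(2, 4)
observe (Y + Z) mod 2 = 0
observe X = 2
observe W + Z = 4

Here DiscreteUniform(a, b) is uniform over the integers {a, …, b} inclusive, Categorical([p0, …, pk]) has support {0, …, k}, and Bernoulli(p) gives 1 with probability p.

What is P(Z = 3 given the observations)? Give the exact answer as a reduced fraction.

P(Z = 3 | obs) = 13/19

Enumerate traces; 2 have nonzero weight after conditioning:
  (Y=0, W=0, X=2, Z=4) weight 1/156
  (Y=1, W=1, X=2, Z=3) weight 1/72
Group by Z:
  weight(Z=3) = 1/72
  weight(Z=4) = 1/156
Total weight = 1/72 + 1/156 = 19/936
P(Z=3 | obs) = 1/72 / 19/936 = 13/19
P(Z=4 | obs) = 1/156 / 19/936 = 6/19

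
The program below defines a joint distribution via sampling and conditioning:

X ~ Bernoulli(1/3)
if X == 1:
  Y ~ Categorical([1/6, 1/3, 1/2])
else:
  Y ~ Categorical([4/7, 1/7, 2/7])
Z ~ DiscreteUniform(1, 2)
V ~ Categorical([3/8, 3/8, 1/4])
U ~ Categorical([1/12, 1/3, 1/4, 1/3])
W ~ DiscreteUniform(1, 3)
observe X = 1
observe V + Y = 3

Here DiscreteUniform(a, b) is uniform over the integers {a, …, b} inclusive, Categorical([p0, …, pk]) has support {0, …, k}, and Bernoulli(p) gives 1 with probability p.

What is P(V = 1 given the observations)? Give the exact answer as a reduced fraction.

Enumerate traces; 48 have nonzero weight after conditioning:
  (X=1, Y=1, Z=1, V=2, U=0, W=1) weight 1/2592
  (X=1, Y=1, Z=1, V=2, U=0, W=2) weight 1/2592
  (X=1, Y=1, Z=1, V=2, U=0, W=3) weight 1/2592
  (X=1, Y=1, Z=1, V=2, U=1, W=1) weight 1/648
  (X=1, Y=1, Z=1, V=2, U=1, W=2) weight 1/648
  (X=1, Y=1, Z=1, V=2, U=1, W=3) weight 1/648
  (X=1, Y=1, Z=1, V=2, U=2, W=1) weight 1/864
  (X=1, Y=1, Z=1, V=2, U=2, W=2) weight 1/864
  (X=1, Y=2, Z=1, V=1, U=0, W=1) weight 1/1152
  … 39 more
Group by V:
  weight(V=1) = 1/16
  weight(V=2) = 1/36
Total weight = 1/16 + 1/36 = 13/144
P(V=1 | obs) = 1/16 / 13/144 = 9/13
P(V=2 | obs) = 1/36 / 13/144 = 4/13

P(V = 1 | obs) = 9/13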